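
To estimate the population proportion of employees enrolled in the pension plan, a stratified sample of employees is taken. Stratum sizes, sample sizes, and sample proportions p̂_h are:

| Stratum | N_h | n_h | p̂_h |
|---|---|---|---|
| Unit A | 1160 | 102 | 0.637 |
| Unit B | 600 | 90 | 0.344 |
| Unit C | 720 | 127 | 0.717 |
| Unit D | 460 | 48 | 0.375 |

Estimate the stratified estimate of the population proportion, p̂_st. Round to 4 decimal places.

p̂_st ≈ 0.5558

N = 2940; stratum weights W_h = N_h/N.
p̂_st = Σ W_h p̂_h = (1160·0.637 + 600·0.344 + 720·0.717 + 460·0.375)/2940 = 0.55580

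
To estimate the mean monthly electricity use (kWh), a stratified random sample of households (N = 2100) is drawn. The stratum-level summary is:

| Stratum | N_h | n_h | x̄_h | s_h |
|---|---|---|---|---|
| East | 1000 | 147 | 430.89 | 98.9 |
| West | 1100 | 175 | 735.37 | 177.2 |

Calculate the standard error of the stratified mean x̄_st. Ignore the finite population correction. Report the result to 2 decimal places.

SE(x̄_st) ≈ 8.02

V̂(x̄_st) = Σ W_h² s_h²/n_h, with W_h = N_h/N and N = 2100:
  stratum East: (1000/2100)²·98.9²/147 = 15.0882
  stratum West: (1100/2100)²·177.2²/175 = 49.2307
V̂(x̄_st) = 64.3189
SE(x̄_st) = √64.3189 = 8.01991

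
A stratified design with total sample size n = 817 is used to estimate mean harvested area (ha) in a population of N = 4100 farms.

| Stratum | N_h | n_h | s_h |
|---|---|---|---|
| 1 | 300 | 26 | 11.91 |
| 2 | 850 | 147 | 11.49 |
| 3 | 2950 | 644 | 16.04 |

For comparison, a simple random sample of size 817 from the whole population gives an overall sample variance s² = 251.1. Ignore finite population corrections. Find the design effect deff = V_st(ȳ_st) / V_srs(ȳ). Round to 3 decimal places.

V̂(ȳ_st) = Σ W_h² s_h²/n_h, with W_h = N_h/N and N = 4100:
  stratum 1: (300/4100)²·11.91²/26 = 0.0292096
  stratum 2: (850/4100)²·11.49²/147 = 0.0386005
  stratum 3: (2950/4100)²·16.04²/644 = 0.206823
V_st = 0.274633
V_srs = s²/n = 251.1/817 = 0.307344
deff = V_st / V_srs = 0.274633/0.307344 = 0.8936

deff ≈ 0.894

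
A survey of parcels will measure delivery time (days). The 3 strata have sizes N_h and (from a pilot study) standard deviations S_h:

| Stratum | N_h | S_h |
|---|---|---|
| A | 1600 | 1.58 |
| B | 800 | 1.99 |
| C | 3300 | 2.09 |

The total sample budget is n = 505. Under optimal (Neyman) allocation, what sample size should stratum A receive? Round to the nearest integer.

Neyman allocation: n_h = n · N_h S_h / Σ N_i S_i, with n = 505.
  stratum A: N_h·S_h = 1600·1.58 = 2528.00
  stratum B: N_h·S_h = 800·1.99 = 1592.00
  stratum C: N_h·S_h = 3300·2.09 = 6897.00
Σ N_h S_h = 11017.00
n for stratum A = 505·2528.00/11017.00 = 115.879 → 116

116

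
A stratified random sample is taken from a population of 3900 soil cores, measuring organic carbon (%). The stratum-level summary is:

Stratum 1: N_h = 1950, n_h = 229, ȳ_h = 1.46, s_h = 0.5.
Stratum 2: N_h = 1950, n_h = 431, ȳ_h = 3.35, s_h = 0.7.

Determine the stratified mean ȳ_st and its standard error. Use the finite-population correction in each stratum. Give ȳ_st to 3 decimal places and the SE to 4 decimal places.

ȳ_st ≈ 2.405, SE ≈ 0.0215

ȳ_st = Σ W_h ȳ_h = (1950·1.46 + 1950·3.35)/3900 = 2.40500
V̂(ȳ_st) = Σ W_h² (1 − n_h/N_h) s_h²/n_h, with W_h = N_h/N and N = 3900:
  stratum 1: (1950/3900)²·(1 − 229/1950)·0.5²/229 = 0.000240874
  stratum 2: (1950/3900)²·(1 − 431/1950)·0.7²/431 = 0.000221402
V̂(ȳ_st) = 0.000462277
SE(ȳ_st) = √0.000462277 = 0.0215006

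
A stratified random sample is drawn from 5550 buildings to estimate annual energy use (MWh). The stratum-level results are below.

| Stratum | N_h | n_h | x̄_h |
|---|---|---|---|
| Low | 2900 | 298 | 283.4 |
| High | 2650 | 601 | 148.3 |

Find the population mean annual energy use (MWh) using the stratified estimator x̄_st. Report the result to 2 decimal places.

x̄_st ≈ 218.89

N = Σ N_h = 5550. Stratum weights W_h = N_h/N.
x̄_st = (2900·283.4 + 2650·148.3) / 5550 = 218.8928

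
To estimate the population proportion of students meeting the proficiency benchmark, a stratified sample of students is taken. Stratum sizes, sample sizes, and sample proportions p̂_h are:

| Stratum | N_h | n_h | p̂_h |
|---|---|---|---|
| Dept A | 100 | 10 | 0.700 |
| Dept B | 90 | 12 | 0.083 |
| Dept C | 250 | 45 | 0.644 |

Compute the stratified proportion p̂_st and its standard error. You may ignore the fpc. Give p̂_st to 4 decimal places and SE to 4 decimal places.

N = 440; stratum weights W_h = N_h/N.
p̂_st = Σ W_h p̂_h = (100·0.700 + 90·0.083 + 250·0.644)/440 = 0.54198
V̂(p̂_st) = Σ W_h² p̂_h(1−p̂_h)/(n_h−1):
  stratum Dept A: (100/440)²·0.700·0.300/9 = 0.00120523
  stratum Dept B: (90/440)²·0.083·0.917/11 = 0.000289491
  stratum Dept C: (250/440)²·0.644·0.356/44 = 0.00168212
V̂(p̂_st) = 0.00317685; SE = √V̂ = 0.0563635

p̂_st ≈ 0.5420, SE ≈ 0.0564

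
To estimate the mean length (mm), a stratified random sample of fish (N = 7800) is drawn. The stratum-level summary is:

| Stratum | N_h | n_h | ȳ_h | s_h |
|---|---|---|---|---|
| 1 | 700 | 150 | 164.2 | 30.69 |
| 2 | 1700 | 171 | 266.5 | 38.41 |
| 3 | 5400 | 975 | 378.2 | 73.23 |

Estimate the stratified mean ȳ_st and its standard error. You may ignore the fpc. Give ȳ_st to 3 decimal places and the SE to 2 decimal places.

ȳ_st = Σ W_h ȳ_h = (700·164.2 + 1700·266.5 + 5400·378.2)/7800 = 334.65000
V̂(ȳ_st) = Σ W_h² s_h²/n_h, with W_h = N_h/N and N = 7800:
  stratum 1: (700/7800)²·30.69²/150 = 0.0505719
  stratum 2: (1700/7800)²·38.41²/171 = 0.409828
  stratum 3: (5400/7800)²·73.23²/975 = 2.63616
V̂(ȳ_st) = 3.09656
SE(ȳ_st) = √3.09656 = 1.7597

ȳ_st ≈ 334.650, SE ≈ 1.76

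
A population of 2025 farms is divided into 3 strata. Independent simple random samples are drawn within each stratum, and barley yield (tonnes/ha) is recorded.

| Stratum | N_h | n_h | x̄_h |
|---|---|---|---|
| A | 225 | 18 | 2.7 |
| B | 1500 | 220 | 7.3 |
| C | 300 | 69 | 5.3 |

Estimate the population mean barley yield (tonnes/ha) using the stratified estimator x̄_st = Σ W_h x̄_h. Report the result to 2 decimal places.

N = Σ N_h = 2025. Stratum weights W_h = N_h/N.
x̄_st = (225·2.7 + 1500·7.3 + 300·5.3) / 2025 = 6.4926

x̄_st ≈ 6.49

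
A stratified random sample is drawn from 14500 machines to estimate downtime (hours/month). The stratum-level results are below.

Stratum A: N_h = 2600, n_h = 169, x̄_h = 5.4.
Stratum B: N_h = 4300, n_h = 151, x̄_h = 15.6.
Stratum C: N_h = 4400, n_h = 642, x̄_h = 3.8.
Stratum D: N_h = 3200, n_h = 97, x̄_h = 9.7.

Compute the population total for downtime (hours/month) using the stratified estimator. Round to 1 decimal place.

τ̂_st ≈ 128880.0

τ̂_st = Σ N_h x̄_h = 2600·5.4 + 4300·15.6 + 4400·3.8 + 3200·9.7 = 128880.0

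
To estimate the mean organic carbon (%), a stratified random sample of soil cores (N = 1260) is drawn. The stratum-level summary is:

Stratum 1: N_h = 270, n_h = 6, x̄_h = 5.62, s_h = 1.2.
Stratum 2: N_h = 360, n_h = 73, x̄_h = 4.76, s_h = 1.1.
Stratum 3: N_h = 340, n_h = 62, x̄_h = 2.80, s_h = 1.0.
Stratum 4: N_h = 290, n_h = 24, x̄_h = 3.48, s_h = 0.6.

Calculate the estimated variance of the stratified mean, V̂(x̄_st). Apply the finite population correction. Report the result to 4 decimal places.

V̂(x̄_st) ≈ 0.0135

V̂(x̄_st) = Σ W_h² (1 − n_h/N_h) s_h²/n_h, with W_h = N_h/N and N = 1260:
  stratum 1: (270/1260)²·(1 − 6/270)·1.2²/6 = 0.0107755
  stratum 2: (360/1260)²·(1 − 73/360)·1.1²/73 = 0.00107871
  stratum 3: (340/1260)²·(1 − 62/340)·1.0²/62 = 0.000960265
  stratum 4: (290/1260)²·(1 − 24/290)·0.6²/24 = 0.000728836
V̂(x̄_st) = 0.0135433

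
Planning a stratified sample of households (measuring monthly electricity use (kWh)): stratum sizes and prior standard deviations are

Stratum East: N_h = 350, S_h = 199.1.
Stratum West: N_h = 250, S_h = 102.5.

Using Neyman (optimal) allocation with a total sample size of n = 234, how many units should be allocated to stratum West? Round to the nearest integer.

Neyman allocation: n_h = n · N_h S_h / Σ N_i S_i, with n = 234.
  stratum East: N_h·S_h = 350·199.1 = 69685.00
  stratum West: N_h·S_h = 250·102.5 = 25625.00
Σ N_h S_h = 95310.00
n for stratum West = 234·25625.00/95310.00 = 62.913 → 63

63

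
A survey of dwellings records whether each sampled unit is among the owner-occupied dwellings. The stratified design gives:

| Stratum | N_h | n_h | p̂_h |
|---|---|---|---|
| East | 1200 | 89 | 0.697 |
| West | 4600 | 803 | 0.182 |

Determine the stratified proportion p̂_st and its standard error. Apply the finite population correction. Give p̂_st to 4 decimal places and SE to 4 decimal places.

p̂_st ≈ 0.2886, SE ≈ 0.0138

N = 5800; stratum weights W_h = N_h/N.
p̂_st = Σ W_h p̂_h = (1200·0.697 + 4600·0.182)/5800 = 0.28855
V̂(p̂_st) = Σ W_h² (1 − n_h/N_h) p̂_h(1−p̂_h)/(n_h−1):
  stratum East: (1200/5800)²·(1 − 89/1200)·0.697·0.303/88 = 9.51113e-05
  stratum West: (4600/5800)²·(1 − 803/4600)·0.182·0.818/802 = 9.63813e-05
V̂(p̂_st) = 0.000191493; SE = √V̂ = 0.0138381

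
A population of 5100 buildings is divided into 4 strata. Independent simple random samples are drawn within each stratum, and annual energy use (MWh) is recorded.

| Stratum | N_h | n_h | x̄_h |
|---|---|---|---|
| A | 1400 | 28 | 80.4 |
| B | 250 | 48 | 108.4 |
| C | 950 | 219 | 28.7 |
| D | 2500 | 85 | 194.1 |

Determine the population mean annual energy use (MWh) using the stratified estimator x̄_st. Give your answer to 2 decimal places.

x̄_st ≈ 127.88

N = Σ N_h = 5100. Stratum weights W_h = N_h/N.
x̄_st = (1400·80.4 + 250·108.4 + 950·28.7 + 2500·194.1) / 5100 = 127.8775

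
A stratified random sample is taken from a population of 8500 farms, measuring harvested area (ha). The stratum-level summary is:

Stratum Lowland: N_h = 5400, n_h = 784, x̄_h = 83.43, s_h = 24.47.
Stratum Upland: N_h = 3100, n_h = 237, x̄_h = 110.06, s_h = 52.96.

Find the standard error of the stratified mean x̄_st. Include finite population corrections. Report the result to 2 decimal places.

V̂(x̄_st) = Σ W_h² (1 − n_h/N_h) s_h²/n_h, with W_h = N_h/N and N = 8500:
  stratum Lowland: (5400/8500)²·(1 − 784/5400)·24.47²/784 = 0.263496
  stratum Upland: (3100/8500)²·(1 − 237/3100)·52.96²/237 = 1.45376
V̂(x̄_st) = 1.71726
SE(x̄_st) = √1.71726 = 1.31044

SE(x̄_st) ≈ 1.31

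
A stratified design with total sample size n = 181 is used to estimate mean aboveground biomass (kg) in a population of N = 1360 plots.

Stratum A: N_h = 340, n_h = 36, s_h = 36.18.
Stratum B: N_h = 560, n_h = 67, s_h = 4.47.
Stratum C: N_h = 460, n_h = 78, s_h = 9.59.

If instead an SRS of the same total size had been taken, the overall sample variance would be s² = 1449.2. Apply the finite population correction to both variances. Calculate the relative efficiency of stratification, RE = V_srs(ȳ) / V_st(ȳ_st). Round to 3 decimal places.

RE ≈ 3.172

V̂(ȳ_st) = Σ W_h² (1 − n_h/N_h) s_h²/n_h, with W_h = N_h/N and N = 1360:
  stratum A: (340/1360)²·(1 − 36/340)·36.18²/36 = 2.03193
  stratum B: (560/1360)²·(1 − 67/560)·4.47²/67 = 0.0445141
  stratum C: (460/1360)²·(1 − 78/460)·9.59²/78 = 0.112018
V_st = 2.18846
V_srs = (1 − 181/1360)·1449.2/181 = 6.94104
Relative efficiency = V_srs / V_st = 6.94104/2.18846 = 3.1716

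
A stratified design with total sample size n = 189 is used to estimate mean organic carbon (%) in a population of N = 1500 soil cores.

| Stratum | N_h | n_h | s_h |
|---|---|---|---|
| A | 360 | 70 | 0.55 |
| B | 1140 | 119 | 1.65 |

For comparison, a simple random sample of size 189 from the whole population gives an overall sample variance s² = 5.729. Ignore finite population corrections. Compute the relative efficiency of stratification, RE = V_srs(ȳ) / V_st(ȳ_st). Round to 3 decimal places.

RE ≈ 2.251

V̂(ȳ_st) = Σ W_h² s_h²/n_h, with W_h = N_h/N and N = 1500:
  stratum A: (360/1500)²·0.55²/70 = 0.000248914
  stratum B: (1140/1500)²·1.65²/119 = 0.0132144
V_st = 0.0134633
V_srs = s²/n = 5.729/189 = 0.0303122
Relative efficiency = V_srs / V_st = 0.0303122/0.0134633 = 2.2515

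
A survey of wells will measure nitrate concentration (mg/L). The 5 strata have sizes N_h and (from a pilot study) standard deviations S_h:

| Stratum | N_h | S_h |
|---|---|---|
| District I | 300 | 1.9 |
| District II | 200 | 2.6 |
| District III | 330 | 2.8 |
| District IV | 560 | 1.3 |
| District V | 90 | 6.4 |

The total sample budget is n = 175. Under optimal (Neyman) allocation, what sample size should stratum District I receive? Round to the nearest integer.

30

Neyman allocation: n_h = n · N_h S_h / Σ N_i S_i, with n = 175.
  stratum District I: N_h·S_h = 300·1.9 = 570.00
  stratum District II: N_h·S_h = 200·2.6 = 520.00
  stratum District III: N_h·S_h = 330·2.8 = 924.00
  stratum District IV: N_h·S_h = 560·1.3 = 728.00
  stratum District V: N_h·S_h = 90·6.4 = 576.00
Σ N_h S_h = 3318.00
n for stratum District I = 175·570.00/3318.00 = 30.063 → 30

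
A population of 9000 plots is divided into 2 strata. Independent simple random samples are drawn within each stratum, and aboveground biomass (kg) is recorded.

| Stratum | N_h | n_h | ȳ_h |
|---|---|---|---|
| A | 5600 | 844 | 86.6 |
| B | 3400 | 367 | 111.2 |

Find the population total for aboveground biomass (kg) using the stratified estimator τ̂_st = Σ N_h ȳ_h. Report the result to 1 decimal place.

τ̂_st = Σ N_h ȳ_h = 5600·86.6 + 3400·111.2 = 863040.0

τ̂_st ≈ 863040.0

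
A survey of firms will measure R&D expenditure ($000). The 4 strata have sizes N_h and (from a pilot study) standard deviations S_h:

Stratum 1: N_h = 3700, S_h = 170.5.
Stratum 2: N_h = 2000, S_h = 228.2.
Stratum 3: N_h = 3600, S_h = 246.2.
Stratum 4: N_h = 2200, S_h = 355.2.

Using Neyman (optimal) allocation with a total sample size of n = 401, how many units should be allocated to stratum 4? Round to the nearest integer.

114

Neyman allocation: n_h = n · N_h S_h / Σ N_i S_i, with n = 401.
  stratum 1: N_h·S_h = 3700·170.5 = 630850.00
  stratum 2: N_h·S_h = 2000·228.2 = 456400.00
  stratum 3: N_h·S_h = 3600·246.2 = 886320.00
  stratum 4: N_h·S_h = 2200·355.2 = 781440.00
Σ N_h S_h = 2755010.00
n for stratum 4 = 401·781440.00/2755010.00 = 113.741 → 114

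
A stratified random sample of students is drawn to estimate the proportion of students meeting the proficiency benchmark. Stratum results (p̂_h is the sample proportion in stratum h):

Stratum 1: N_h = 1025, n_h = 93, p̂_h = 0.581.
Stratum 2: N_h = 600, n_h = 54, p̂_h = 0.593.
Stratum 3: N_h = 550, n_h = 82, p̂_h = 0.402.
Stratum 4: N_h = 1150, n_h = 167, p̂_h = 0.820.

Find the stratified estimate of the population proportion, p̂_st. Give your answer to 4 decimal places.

N = 3325; stratum weights W_h = N_h/N.
p̂_st = Σ W_h p̂_h = (1025·0.581 + 600·0.593 + 550·0.402 + 1150·0.820)/3325 = 0.63622

p̂_st ≈ 0.6362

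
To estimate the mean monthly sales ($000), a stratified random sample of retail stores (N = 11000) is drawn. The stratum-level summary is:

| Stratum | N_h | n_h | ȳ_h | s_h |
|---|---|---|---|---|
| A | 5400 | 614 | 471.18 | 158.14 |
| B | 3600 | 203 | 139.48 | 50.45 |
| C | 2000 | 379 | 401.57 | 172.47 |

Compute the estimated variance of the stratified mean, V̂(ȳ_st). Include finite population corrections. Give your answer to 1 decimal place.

V̂(ȳ_st) = Σ W_h² (1 − n_h/N_h) s_h²/n_h, with W_h = N_h/N and N = 11000:
  stratum A: (5400/11000)²·(1 − 614/5400)·158.14²/614 = 8.69954
  stratum B: (3600/11000)²·(1 − 203/3600)·50.45²/203 = 1.26718
  stratum C: (2000/11000)²·(1 − 379/2000)·172.47²/379 = 2.10289
V̂(ȳ_st) = 12.0696

V̂(ȳ_st) ≈ 12.1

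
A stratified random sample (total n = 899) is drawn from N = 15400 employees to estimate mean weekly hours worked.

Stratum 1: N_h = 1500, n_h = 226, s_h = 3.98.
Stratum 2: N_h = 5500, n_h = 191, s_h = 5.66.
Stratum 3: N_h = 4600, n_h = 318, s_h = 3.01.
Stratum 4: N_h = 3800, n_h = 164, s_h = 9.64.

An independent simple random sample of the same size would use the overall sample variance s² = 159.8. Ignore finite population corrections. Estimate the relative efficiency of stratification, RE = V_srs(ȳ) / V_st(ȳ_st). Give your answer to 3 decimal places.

RE ≈ 3.008

V̂(ȳ_st) = Σ W_h² s_h²/n_h, with W_h = N_h/N and N = 15400:
  stratum 1: (1500/15400)²·3.98²/226 = 0.000664965
  stratum 2: (5500/15400)²·5.66²/191 = 0.0213936
  stratum 3: (4600/15400)²·3.01²/318 = 0.00254203
  stratum 4: (3800/15400)²·9.64²/164 = 0.0345013
V_st = 0.0591019
V_srs = s²/n = 159.8/899 = 0.177753
Relative efficiency = V_srs / V_st = 0.177753/0.0591019 = 3.0076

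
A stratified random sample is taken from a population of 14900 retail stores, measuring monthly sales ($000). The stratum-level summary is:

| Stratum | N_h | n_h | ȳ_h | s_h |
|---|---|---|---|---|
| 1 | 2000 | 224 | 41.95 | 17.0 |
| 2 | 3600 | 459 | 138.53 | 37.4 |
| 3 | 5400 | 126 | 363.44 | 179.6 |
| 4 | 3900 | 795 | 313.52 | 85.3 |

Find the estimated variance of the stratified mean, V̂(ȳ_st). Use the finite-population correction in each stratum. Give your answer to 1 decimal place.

V̂(ȳ_st) = Σ W_h² (1 − n_h/N_h) s_h²/n_h, with W_h = N_h/N and N = 14900:
  stratum 1: (2000/14900)²·(1 − 224/2000)·17.0²/224 = 0.0206419
  stratum 2: (3600/14900)²·(1 − 459/3600)·37.4²/459 = 0.155213
  stratum 3: (5400/14900)²·(1 − 126/5400)·179.6²/126 = 32.84
  stratum 4: (3900/14900)²·(1 − 795/3900)·85.3²/795 = 0.499212
V̂(ȳ_st) = 33.5151

V̂(ȳ_st) ≈ 33.5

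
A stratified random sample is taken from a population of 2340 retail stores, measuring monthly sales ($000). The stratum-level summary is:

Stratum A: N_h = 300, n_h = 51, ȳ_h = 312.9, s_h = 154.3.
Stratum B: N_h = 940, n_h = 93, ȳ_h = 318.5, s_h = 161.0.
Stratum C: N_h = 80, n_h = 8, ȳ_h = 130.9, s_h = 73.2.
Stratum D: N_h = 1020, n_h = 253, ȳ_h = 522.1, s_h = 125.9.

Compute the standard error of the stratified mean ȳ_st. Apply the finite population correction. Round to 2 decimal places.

V̂(ȳ_st) = Σ W_h² (1 − n_h/N_h) s_h²/n_h, with W_h = N_h/N and N = 2340:
  stratum A: (300/2340)²·(1 − 51/300)·154.3²/51 = 6.3687
  stratum B: (940/2340)²·(1 − 93/940)·161.0²/93 = 40.5274
  stratum C: (80/2340)²·(1 − 8/80)·73.2²/8 = 0.704568
  stratum D: (1020/2340)²·(1 − 253/1020)·125.9²/253 = 8.95148
V̂(ȳ_st) = 56.5521
SE(ȳ_st) = √56.5521 = 7.52011

SE(ȳ_st) ≈ 7.52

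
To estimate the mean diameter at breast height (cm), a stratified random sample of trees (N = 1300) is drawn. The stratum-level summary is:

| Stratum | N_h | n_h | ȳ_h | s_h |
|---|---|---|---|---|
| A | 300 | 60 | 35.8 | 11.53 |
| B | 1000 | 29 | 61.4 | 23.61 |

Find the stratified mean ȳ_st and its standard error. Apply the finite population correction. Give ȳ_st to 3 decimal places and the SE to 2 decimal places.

ȳ_st ≈ 55.492, SE ≈ 3.34

ȳ_st = Σ W_h ȳ_h = (300·35.8 + 1000·61.4)/1300 = 55.49231
V̂(ȳ_st) = Σ W_h² (1 − n_h/N_h) s_h²/n_h, with W_h = N_h/N and N = 1300:
  stratum A: (300/1300)²·(1 − 60/300)·11.53²/60 = 0.0943959
  stratum B: (1000/1300)²·(1 − 29/1000)·23.61²/29 = 11.044
V̂(ȳ_st) = 11.1384
SE(ȳ_st) = √11.1384 = 3.33742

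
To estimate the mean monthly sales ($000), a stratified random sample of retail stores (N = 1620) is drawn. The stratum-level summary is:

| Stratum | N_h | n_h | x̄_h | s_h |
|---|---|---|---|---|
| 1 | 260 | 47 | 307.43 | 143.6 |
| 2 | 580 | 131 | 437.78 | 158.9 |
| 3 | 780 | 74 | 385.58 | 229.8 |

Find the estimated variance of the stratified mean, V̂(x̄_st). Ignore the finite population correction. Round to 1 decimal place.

V̂(x̄_st) ≈ 201.4

V̂(x̄_st) = Σ W_h² s_h²/n_h, with W_h = N_h/N and N = 1620:
  stratum 1: (260/1620)²·143.6²/47 = 11.3013
  stratum 2: (580/1620)²·158.9²/131 = 24.706
  stratum 3: (780/1620)²·229.8²/74 = 165.435
V̂(x̄_st) = 201.442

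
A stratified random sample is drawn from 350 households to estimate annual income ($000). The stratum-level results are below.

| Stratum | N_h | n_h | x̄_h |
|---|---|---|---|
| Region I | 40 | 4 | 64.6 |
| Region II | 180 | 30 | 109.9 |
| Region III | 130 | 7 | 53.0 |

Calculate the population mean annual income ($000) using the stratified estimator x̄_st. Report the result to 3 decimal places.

x̄_st ≈ 83.589

N = Σ N_h = 350. Stratum weights W_h = N_h/N.
x̄_st = (40·64.6 + 180·109.9 + 130·53.0) / 350 = 83.58857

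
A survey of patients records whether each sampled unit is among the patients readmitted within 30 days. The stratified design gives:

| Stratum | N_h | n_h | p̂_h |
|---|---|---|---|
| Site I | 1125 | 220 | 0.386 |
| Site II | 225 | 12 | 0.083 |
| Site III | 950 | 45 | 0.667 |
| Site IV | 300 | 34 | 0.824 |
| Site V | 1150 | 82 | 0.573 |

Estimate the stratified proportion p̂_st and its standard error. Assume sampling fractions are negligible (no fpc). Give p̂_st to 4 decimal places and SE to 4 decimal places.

p̂_st ≈ 0.5314, SE ≈ 0.0275

N = 3750; stratum weights W_h = N_h/N.
p̂_st = Σ W_h p̂_h = (1125·0.386 + 225·0.083 + 950·0.667 + 300·0.824 + 1150·0.573)/3750 = 0.53139
V̂(p̂_st) = Σ W_h² p̂_h(1−p̂_h)/(n_h−1):
  stratum Site I: (1125/3750)²·0.386·0.614/219 = 9.73989e-05
  stratum Site II: (225/3750)²·0.083·0.917/11 = 2.49091e-05
  stratum Site III: (950/3750)²·0.667·0.333/44 = 0.000323968
  stratum Site IV: (300/3750)²·0.824·0.176/33 = 2.81259e-05
  stratum Site V: (1150/3750)²·0.573·0.427/81 = 0.000284073
V̂(p̂_st) = 0.000758475; SE = √V̂ = 0.0275404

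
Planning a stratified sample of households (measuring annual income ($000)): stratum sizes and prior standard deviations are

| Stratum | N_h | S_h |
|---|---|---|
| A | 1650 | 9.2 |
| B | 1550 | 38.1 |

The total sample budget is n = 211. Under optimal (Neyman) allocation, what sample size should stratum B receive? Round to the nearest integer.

168

Neyman allocation: n_h = n · N_h S_h / Σ N_i S_i, with n = 211.
  stratum A: N_h·S_h = 1650·9.2 = 15180.00
  stratum B: N_h·S_h = 1550·38.1 = 59055.00
Σ N_h S_h = 74235.00
n for stratum B = 211·59055.00/74235.00 = 167.854 → 168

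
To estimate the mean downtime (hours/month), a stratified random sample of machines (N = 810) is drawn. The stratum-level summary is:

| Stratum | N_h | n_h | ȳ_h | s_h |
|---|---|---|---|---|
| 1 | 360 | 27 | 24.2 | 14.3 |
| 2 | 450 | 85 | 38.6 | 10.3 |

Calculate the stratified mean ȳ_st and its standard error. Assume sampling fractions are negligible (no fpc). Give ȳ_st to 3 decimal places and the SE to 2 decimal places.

ȳ_st = Σ W_h ȳ_h = (360·24.2 + 450·38.6)/810 = 32.20000
V̂(ȳ_st) = Σ W_h² s_h²/n_h, with W_h = N_h/N and N = 810:
  stratum 1: (360/810)²·14.3²/27 = 1.49604
  stratum 2: (450/810)²·10.3²/85 = 0.385221
V̂(ȳ_st) = 1.88126
SE(ȳ_st) = √1.88126 = 1.37159

ȳ_st ≈ 32.200, SE ≈ 1.37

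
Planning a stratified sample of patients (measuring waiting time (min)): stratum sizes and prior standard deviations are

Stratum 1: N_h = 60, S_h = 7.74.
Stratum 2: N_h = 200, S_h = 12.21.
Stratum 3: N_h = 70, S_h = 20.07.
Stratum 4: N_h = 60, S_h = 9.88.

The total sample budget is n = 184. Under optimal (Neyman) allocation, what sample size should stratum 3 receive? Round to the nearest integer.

53

Neyman allocation: n_h = n · N_h S_h / Σ N_i S_i, with n = 184.
  stratum 1: N_h·S_h = 60·7.74 = 464.40
  stratum 2: N_h·S_h = 200·12.21 = 2442.00
  stratum 3: N_h·S_h = 70·20.07 = 1404.90
  stratum 4: N_h·S_h = 60·9.88 = 592.80
Σ N_h S_h = 4904.10
n for stratum 3 = 184·1404.90/4904.10 = 52.711 → 53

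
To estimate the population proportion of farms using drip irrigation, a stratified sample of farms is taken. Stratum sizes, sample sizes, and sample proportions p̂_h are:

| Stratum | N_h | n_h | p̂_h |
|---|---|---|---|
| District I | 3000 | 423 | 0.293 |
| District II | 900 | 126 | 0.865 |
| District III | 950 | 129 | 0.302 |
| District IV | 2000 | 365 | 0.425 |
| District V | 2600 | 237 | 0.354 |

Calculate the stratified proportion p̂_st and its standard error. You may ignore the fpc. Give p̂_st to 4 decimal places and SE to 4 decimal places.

p̂_st ≈ 0.3931, SE ≈ 0.0133

N = 9450; stratum weights W_h = N_h/N.
p̂_st = Σ W_h p̂_h = (3000·0.293 + 900·0.865 + 950·0.302 + 2000·0.425 + 2600·0.354)/9450 = 0.39310
V̂(p̂_st) = Σ W_h² p̂_h(1−p̂_h)/(n_h−1):
  stratum District I: (3000/9450)²·0.293·0.707/422 = 4.94713e-05
  stratum District II: (900/9450)²·0.865·0.135/125 = 8.47347e-06
  stratum District III: (950/9450)²·0.302·0.698/128 = 1.66432e-05
  stratum District IV: (2000/9450)²·0.425·0.575/364 = 3.00713e-05
  stratum District V: (2600/9450)²·0.354·0.646/236 = 7.33511e-05
V̂(p̂_st) = 0.00017801; SE = √V̂ = 0.0133421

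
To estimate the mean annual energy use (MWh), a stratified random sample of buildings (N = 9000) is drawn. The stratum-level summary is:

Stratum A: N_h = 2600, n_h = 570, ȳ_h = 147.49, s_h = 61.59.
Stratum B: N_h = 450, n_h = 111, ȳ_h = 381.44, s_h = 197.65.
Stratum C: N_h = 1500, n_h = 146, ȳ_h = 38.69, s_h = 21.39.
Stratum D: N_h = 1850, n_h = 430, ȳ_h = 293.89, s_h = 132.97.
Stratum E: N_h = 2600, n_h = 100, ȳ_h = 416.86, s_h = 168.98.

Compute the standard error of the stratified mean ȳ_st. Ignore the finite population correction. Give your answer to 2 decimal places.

SE(ȳ_st) ≈ 5.20

V̂(ȳ_st) = Σ W_h² s_h²/n_h, with W_h = N_h/N and N = 9000:
  stratum A: (2600/9000)²·61.59²/570 = 0.555402
  stratum B: (450/9000)²·197.65²/111 = 0.879854
  stratum C: (1500/9000)²·21.39²/146 = 0.0870495
  stratum D: (1850/9000)²·132.97²/430 = 1.73739
  stratum E: (2600/9000)²·168.98²/100 = 23.8305
V̂(ȳ_st) = 27.0901
SE(ȳ_st) = √27.0901 = 5.20482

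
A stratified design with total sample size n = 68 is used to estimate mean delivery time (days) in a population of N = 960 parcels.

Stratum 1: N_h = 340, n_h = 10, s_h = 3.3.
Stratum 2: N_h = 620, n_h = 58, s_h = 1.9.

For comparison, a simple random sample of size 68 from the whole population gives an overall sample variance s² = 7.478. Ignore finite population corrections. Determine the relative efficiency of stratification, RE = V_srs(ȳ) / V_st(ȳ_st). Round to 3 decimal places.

RE ≈ 0.676

V̂(ȳ_st) = Σ W_h² s_h²/n_h, with W_h = N_h/N and N = 960:
  stratum 1: (340/960)²·3.3²/10 = 0.136598
  stratum 2: (620/960)²·1.9²/58 = 0.0259609
V_st = 0.162559
V_srs = s²/n = 7.478/68 = 0.109971
Relative efficiency = V_srs / V_st = 0.109971/0.162559 = 0.6765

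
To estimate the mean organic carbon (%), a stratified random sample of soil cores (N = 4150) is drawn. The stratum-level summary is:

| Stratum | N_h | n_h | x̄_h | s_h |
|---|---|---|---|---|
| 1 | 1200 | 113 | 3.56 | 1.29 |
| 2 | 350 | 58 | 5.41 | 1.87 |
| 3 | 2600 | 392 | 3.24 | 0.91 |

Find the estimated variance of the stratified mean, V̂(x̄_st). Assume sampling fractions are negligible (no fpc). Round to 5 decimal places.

V̂(x̄_st) ≈ 0.00249

V̂(x̄_st) = Σ W_h² s_h²/n_h, with W_h = N_h/N and N = 4150:
  stratum 1: (1200/4150)²·1.29²/113 = 0.00123131
  stratum 2: (350/4150)²·1.87²/58 = 0.00042884
  stratum 3: (2600/4150)²·0.91²/392 = 0.000829177
V̂(x̄_st) = 0.00248933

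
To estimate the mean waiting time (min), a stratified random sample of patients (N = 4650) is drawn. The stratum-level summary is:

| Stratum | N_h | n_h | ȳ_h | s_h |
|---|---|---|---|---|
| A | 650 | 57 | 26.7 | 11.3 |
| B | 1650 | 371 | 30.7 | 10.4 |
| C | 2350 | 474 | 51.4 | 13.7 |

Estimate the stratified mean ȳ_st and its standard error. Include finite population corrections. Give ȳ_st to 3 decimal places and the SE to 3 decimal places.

ȳ_st ≈ 40.602, SE ≈ 0.386

ȳ_st = Σ W_h ȳ_h = (650·26.7 + 1650·30.7 + 2350·51.4)/4650 = 40.60215
V̂(ȳ_st) = Σ W_h² (1 − n_h/N_h) s_h²/n_h, with W_h = N_h/N and N = 4650:
  stratum A: (650/4650)²·(1 − 57/650)·11.3²/57 = 0.0399341
  stratum B: (1650/4650)²·(1 − 371/1650)·10.4²/371 = 0.0284539
  stratum C: (2350/4650)²·(1 − 474/2350)·13.7²/474 = 0.0807342
V̂(ȳ_st) = 0.149122
SE(ȳ_st) = √0.149122 = 0.386163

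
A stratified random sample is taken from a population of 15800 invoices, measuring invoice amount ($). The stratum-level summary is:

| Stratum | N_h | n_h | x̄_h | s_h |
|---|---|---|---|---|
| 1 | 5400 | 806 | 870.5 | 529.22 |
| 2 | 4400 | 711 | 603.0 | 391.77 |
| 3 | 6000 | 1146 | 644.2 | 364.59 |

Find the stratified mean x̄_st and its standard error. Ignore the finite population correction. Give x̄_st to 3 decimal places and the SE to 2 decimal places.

x̄_st = Σ W_h x̄_h = (5400·870.5 + 4400·603.0 + 6000·644.2)/15800 = 710.06962
V̂(x̄_st) = Σ W_h² s_h²/n_h, with W_h = N_h/N and N = 15800:
  stratum 1: (5400/15800)²·529.22²/806 = 40.5892
  stratum 2: (4400/15800)²·391.77²/711 = 16.7411
  stratum 3: (6000/15800)²·364.59²/1146 = 16.7268
V̂(x̄_st) = 74.0571
SE(x̄_st) = √74.0571 = 8.60565

x̄_st ≈ 710.070, SE ≈ 8.61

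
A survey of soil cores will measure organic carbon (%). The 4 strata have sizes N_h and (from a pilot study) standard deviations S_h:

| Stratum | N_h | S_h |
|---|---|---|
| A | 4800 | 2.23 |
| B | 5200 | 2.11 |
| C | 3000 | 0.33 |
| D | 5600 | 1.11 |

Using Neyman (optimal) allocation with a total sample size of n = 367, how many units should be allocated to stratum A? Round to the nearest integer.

Neyman allocation: n_h = n · N_h S_h / Σ N_i S_i, with n = 367.
  stratum A: N_h·S_h = 4800·2.23 = 10704.00
  stratum B: N_h·S_h = 5200·2.11 = 10972.00
  stratum C: N_h·S_h = 3000·0.33 = 990.00
  stratum D: N_h·S_h = 5600·1.11 = 6216.00
Σ N_h S_h = 28882.00
n for stratum A = 367·10704.00/28882.00 = 136.014 → 136

136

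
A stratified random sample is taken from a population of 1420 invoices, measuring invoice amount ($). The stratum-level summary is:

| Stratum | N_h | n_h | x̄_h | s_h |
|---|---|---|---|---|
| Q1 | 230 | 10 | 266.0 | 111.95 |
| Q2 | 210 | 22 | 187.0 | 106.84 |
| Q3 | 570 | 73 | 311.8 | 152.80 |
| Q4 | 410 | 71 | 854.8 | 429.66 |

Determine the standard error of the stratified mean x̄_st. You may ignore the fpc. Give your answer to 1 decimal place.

SE(x̄_st) ≈ 17.7

V̂(x̄_st) = Σ W_h² s_h²/n_h, with W_h = N_h/N and N = 1420:
  stratum Q1: (230/1420)²·111.95²/10 = 32.8796
  stratum Q2: (210/1420)²·106.84²/22 = 11.3477
  stratum Q3: (570/1420)²·152.80²/73 = 51.5344
  stratum Q4: (410/1420)²·429.66²/71 = 216.762
V̂(x̄_st) = 312.523
SE(x̄_st) = √312.523 = 17.6783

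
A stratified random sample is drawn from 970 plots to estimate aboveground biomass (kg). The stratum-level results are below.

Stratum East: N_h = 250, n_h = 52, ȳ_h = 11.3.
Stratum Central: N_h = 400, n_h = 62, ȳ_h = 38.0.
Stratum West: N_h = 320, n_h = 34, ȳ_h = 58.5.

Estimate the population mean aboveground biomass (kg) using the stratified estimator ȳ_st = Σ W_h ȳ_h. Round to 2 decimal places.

ȳ_st ≈ 37.88

N = Σ N_h = 970. Stratum weights W_h = N_h/N.
ȳ_st = (250·11.3 + 400·38.0 + 320·58.5) / 970 = 37.8814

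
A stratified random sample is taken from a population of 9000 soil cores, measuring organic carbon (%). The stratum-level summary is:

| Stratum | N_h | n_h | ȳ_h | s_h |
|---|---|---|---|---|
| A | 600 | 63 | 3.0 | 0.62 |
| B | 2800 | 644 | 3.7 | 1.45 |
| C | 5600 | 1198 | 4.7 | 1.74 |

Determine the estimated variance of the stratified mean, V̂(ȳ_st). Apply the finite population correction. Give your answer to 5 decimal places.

V̂(ȳ_st) ≈ 0.00104

V̂(ȳ_st) = Σ W_h² (1 − n_h/N_h) s_h²/n_h, with W_h = N_h/N and N = 9000:
  stratum A: (600/9000)²·(1 − 63/600)·0.62²/63 = 2.42708e-05
  stratum B: (2800/9000)²·(1 − 644/2800)·1.45²/644 = 0.000243317
  stratum C: (5600/9000)²·(1 − 1198/5600)·1.74²/1198 = 0.000769121
V̂(ȳ_st) = 0.00103671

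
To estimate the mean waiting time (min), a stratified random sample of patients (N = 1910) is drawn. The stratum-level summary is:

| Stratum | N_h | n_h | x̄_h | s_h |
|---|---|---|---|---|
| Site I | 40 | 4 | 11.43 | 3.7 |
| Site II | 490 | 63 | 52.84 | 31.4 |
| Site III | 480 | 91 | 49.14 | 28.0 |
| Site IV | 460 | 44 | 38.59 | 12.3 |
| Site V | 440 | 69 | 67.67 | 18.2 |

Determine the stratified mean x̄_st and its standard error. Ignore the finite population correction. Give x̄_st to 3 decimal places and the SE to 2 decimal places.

x̄_st = Σ W_h x̄_h = (40·11.43 + 490·52.84 + 480·49.14 + 460·38.59 + 440·67.67)/1910 = 51.02733
V̂(x̄_st) = Σ W_h² s_h²/n_h, with W_h = N_h/N and N = 1910:
  stratum Site I: (40/1910)²·3.7²/4 = 0.00150106
  stratum Site II: (490/1910)²·31.4²/63 = 1.03002
  stratum Site III: (480/1910)²·28.0²/91 = 0.544115
  stratum Site IV: (460/1910)²·12.3²/44 = 0.199437
  stratum Site V: (440/1910)²·18.2²/69 = 0.254761
V̂(x̄_st) = 2.02983
SE(x̄_st) = √2.02983 = 1.42472

x̄_st ≈ 51.027, SE ≈ 1.42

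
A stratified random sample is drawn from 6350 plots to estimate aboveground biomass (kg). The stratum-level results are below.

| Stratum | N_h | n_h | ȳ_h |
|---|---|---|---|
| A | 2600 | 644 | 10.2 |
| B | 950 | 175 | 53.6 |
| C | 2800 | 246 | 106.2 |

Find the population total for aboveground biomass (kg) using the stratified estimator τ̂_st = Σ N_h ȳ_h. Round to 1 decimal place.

τ̂_st ≈ 374800.0

τ̂_st = Σ N_h ȳ_h = 2600·10.2 + 950·53.6 + 2800·106.2 = 374800.0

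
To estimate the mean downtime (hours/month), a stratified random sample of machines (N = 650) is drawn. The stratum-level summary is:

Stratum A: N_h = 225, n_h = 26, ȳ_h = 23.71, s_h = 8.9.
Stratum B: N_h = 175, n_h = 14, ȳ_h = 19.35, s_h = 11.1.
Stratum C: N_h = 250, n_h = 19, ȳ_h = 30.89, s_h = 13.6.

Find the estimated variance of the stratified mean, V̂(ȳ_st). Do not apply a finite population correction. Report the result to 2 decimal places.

V̂(ȳ_st) = Σ W_h² s_h²/n_h, with W_h = N_h/N and N = 650:
  stratum A: (225/650)²·8.9²/26 = 0.365044
  stratum B: (175/650)²·11.1²/14 = 0.637922
  stratum C: (250/650)²·13.6²/19 = 1.44005
V̂(ȳ_st) = 2.44302

V̂(ȳ_st) ≈ 2.44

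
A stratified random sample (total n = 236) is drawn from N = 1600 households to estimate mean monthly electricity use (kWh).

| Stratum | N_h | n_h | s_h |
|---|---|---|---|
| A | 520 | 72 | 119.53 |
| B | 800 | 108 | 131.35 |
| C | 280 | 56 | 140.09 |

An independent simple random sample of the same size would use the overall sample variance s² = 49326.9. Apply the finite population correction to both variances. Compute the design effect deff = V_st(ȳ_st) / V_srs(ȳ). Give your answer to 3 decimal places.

V̂(ȳ_st) = Σ W_h² (1 − n_h/N_h) s_h²/n_h, with W_h = N_h/N and N = 1600:
  stratum A: (520/1600)²·(1 − 72/520)·119.53²/72 = 18.0577
  stratum B: (800/1600)²·(1 − 108/800)·131.35²/108 = 34.5456
  stratum C: (280/1600)²·(1 − 56/280)·140.09²/56 = 8.58603
V_st = 61.1893
V_srs = (1 − 236/1600)·49326.9/236 = 178.183
deff = V_st / V_srs = 61.1893/178.183 = 0.3434

deff ≈ 0.343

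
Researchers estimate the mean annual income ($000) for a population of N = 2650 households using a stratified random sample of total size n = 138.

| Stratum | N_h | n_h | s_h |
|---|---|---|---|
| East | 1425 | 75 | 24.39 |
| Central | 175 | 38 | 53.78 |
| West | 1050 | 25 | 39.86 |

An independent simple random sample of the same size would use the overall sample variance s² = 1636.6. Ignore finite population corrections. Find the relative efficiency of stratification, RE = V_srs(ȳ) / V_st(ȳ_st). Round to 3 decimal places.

V̂(ȳ_st) = Σ W_h² s_h²/n_h, with W_h = N_h/N and N = 2650:
  stratum East: (1425/2650)²·24.39²/75 = 2.29351
  stratum Central: (175/2650)²·53.78²/38 = 0.331927
  stratum West: (1050/2650)²·39.86²/25 = 9.97749
V_st = 12.6029
V_srs = s²/n = 1636.6/138 = 11.8594
Relative efficiency = V_srs / V_st = 11.8594/12.6029 = 0.9410

RE ≈ 0.941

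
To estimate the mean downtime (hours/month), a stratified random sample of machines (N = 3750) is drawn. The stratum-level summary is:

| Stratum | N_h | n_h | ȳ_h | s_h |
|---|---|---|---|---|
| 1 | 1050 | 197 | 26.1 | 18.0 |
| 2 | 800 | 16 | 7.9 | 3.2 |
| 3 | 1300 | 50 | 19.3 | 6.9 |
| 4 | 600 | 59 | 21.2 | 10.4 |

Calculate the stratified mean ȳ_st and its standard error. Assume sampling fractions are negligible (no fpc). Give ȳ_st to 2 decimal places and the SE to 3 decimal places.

ȳ_st = Σ W_h ȳ_h = (1050·26.1 + 800·7.9 + 1300·19.3 + 600·21.2)/3750 = 19.07600
V̂(ȳ_st) = Σ W_h² s_h²/n_h, with W_h = N_h/N and N = 3750:
  stratum 1: (1050/3750)²·18.0²/197 = 0.128942
  stratum 2: (800/3750)²·3.2²/16 = 0.0291271
  stratum 3: (1300/3750)²·6.9²/50 = 0.114433
  stratum 4: (600/3750)²·10.4²/59 = 0.0469304
V̂(ȳ_st) = 0.319433
SE(ȳ_st) = √0.319433 = 0.565184

ȳ_st ≈ 19.08, SE ≈ 0.565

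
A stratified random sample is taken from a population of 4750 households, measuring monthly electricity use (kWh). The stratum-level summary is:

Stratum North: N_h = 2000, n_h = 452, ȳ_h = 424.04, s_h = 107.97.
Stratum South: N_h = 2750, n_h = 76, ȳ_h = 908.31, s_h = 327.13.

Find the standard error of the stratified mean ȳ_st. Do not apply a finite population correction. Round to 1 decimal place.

V̂(ȳ_st) = Σ W_h² s_h²/n_h, with W_h = N_h/N and N = 4750:
  stratum North: (2000/4750)²·107.97²/452 = 4.57236
  stratum South: (2750/4750)²·327.13²/76 = 471.96
V̂(ȳ_st) = 476.533
SE(ȳ_st) = √476.533 = 21.8296

SE(ȳ_st) ≈ 21.8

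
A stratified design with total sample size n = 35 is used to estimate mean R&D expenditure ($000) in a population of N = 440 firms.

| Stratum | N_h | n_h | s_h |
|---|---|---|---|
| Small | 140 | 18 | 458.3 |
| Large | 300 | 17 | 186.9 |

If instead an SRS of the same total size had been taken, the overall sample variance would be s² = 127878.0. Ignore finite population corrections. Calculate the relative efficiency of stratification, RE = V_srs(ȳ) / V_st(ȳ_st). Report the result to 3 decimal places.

RE ≈ 1.710

V̂(ȳ_st) = Σ W_h² s_h²/n_h, with W_h = N_h/N and N = 440:
  stratum Small: (140/440)²·458.3²/18 = 1181.35
  stratum Large: (300/440)²·186.9²/17 = 955.228
V_st = 2136.58
V_srs = s²/n = 127878.0/35 = 3653.66
Relative efficiency = V_srs / V_st = 3653.66/2136.58 = 1.7101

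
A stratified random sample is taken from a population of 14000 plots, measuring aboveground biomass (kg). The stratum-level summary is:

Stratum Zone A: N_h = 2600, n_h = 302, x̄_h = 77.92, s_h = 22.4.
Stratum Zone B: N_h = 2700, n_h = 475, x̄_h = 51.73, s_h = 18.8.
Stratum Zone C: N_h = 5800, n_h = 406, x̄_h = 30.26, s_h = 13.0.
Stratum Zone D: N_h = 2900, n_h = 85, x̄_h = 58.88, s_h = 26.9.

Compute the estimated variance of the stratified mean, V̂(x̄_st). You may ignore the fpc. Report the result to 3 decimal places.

V̂(x̄_st) = Σ W_h² s_h²/n_h, with W_h = N_h/N and N = 14000:
  stratum Zone A: (2600/14000)²·22.4²/302 = 0.0573033
  stratum Zone B: (2700/14000)²·18.8²/475 = 0.0276754
  stratum Zone C: (5800/14000)²·13.0²/406 = 0.0714431
  stratum Zone D: (2900/14000)²·26.9²/85 = 0.36528
V̂(x̄_st) = 0.521702

V̂(x̄_st) ≈ 0.522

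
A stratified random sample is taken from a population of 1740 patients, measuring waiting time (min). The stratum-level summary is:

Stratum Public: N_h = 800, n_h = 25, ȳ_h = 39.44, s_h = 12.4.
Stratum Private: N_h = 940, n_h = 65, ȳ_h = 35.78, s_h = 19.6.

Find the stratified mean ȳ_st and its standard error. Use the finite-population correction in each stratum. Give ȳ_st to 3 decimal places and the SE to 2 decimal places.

ȳ_st ≈ 37.463, SE ≈ 1.69

ȳ_st = Σ W_h ȳ_h = (800·39.44 + 940·35.78)/1740 = 37.46276
V̂(ȳ_st) = Σ W_h² (1 − n_h/N_h) s_h²/n_h, with W_h = N_h/N and N = 1740:
  stratum Public: (800/1740)²·(1 − 25/800)·12.4²/25 = 1.2595
  stratum Private: (940/1740)²·(1 − 65/940)·19.6²/65 = 1.6056
V̂(ȳ_st) = 2.86509
SE(ȳ_st) = √2.86509 = 1.69266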